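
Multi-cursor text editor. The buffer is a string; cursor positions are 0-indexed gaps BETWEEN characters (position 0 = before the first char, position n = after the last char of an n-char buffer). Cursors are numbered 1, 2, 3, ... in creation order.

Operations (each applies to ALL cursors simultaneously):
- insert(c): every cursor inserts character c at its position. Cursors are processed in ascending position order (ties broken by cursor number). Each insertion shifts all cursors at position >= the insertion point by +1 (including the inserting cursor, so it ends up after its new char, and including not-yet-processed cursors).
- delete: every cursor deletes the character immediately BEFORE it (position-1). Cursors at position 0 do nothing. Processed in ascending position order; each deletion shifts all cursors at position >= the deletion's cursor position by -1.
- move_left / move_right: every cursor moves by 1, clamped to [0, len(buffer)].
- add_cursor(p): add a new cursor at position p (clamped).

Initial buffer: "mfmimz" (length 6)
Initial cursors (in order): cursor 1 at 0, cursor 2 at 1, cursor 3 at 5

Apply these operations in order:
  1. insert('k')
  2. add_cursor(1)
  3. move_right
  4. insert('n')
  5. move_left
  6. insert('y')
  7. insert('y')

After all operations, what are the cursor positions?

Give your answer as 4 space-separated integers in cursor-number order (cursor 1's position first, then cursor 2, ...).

After op 1 (insert('k')): buffer="kmkfmimkz" (len 9), cursors c1@1 c2@3 c3@8, authorship 1.2....3.
After op 2 (add_cursor(1)): buffer="kmkfmimkz" (len 9), cursors c1@1 c4@1 c2@3 c3@8, authorship 1.2....3.
After op 3 (move_right): buffer="kmkfmimkz" (len 9), cursors c1@2 c4@2 c2@4 c3@9, authorship 1.2....3.
After op 4 (insert('n')): buffer="kmnnkfnmimkzn" (len 13), cursors c1@4 c4@4 c2@7 c3@13, authorship 1.142.2...3.3
After op 5 (move_left): buffer="kmnnkfnmimkzn" (len 13), cursors c1@3 c4@3 c2@6 c3@12, authorship 1.142.2...3.3
After op 6 (insert('y')): buffer="kmnyynkfynmimkzyn" (len 17), cursors c1@5 c4@5 c2@9 c3@16, authorship 1.11442.22...3.33
After op 7 (insert('y')): buffer="kmnyyyynkfyynmimkzyyn" (len 21), cursors c1@7 c4@7 c2@12 c3@20, authorship 1.1141442.222...3.333

Answer: 7 12 20 7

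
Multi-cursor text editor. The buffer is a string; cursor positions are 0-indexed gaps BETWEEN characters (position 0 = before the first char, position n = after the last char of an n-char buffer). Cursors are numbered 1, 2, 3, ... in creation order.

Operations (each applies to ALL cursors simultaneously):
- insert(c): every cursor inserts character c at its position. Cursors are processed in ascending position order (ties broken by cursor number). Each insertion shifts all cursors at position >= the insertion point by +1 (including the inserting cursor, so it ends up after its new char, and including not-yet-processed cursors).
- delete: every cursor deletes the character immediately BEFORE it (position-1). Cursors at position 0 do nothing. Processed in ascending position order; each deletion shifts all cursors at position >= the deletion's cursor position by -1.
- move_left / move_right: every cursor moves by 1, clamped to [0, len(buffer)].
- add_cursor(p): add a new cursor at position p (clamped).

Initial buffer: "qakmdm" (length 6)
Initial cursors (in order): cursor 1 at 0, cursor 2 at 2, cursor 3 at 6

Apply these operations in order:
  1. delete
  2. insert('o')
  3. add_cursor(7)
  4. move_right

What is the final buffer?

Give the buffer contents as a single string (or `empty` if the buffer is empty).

Answer: oqokmdo

Derivation:
After op 1 (delete): buffer="qkmd" (len 4), cursors c1@0 c2@1 c3@4, authorship ....
After op 2 (insert('o')): buffer="oqokmdo" (len 7), cursors c1@1 c2@3 c3@7, authorship 1.2...3
After op 3 (add_cursor(7)): buffer="oqokmdo" (len 7), cursors c1@1 c2@3 c3@7 c4@7, authorship 1.2...3
After op 4 (move_right): buffer="oqokmdo" (len 7), cursors c1@2 c2@4 c3@7 c4@7, authorship 1.2...3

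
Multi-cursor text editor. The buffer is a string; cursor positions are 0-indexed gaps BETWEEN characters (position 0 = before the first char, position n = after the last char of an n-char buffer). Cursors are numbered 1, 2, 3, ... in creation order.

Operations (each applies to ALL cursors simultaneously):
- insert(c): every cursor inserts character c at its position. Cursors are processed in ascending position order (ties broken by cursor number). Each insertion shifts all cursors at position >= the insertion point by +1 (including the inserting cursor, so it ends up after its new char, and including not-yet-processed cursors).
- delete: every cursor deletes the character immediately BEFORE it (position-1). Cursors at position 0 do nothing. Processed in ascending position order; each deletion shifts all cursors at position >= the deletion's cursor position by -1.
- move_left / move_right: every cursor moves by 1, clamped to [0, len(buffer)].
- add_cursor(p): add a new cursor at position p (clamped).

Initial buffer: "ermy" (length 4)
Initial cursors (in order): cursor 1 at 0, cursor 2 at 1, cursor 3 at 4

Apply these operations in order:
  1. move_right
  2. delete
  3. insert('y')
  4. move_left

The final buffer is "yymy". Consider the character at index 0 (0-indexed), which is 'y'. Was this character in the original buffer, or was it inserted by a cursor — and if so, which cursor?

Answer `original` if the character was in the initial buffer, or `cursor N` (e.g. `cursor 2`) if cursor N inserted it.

Answer: cursor 1

Derivation:
After op 1 (move_right): buffer="ermy" (len 4), cursors c1@1 c2@2 c3@4, authorship ....
After op 2 (delete): buffer="m" (len 1), cursors c1@0 c2@0 c3@1, authorship .
After op 3 (insert('y')): buffer="yymy" (len 4), cursors c1@2 c2@2 c3@4, authorship 12.3
After op 4 (move_left): buffer="yymy" (len 4), cursors c1@1 c2@1 c3@3, authorship 12.3
Authorship (.=original, N=cursor N): 1 2 . 3
Index 0: author = 1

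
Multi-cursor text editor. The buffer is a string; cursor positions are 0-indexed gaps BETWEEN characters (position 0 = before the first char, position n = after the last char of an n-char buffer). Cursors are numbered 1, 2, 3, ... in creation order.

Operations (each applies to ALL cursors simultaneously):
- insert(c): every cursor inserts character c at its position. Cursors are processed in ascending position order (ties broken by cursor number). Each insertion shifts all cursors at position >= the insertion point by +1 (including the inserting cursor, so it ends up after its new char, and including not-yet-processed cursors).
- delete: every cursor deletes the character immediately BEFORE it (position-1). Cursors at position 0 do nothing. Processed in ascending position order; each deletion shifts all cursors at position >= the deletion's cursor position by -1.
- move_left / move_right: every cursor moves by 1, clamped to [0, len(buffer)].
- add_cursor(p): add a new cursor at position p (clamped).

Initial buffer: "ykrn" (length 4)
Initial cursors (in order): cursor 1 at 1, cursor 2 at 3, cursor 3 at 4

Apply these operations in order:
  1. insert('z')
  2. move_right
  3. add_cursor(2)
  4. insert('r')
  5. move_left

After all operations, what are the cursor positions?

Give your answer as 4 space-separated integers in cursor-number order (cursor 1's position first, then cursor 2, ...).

After op 1 (insert('z')): buffer="yzkrznz" (len 7), cursors c1@2 c2@5 c3@7, authorship .1..2.3
After op 2 (move_right): buffer="yzkrznz" (len 7), cursors c1@3 c2@6 c3@7, authorship .1..2.3
After op 3 (add_cursor(2)): buffer="yzkrznz" (len 7), cursors c4@2 c1@3 c2@6 c3@7, authorship .1..2.3
After op 4 (insert('r')): buffer="yzrkrrznrzr" (len 11), cursors c4@3 c1@5 c2@9 c3@11, authorship .14.1.2.233
After op 5 (move_left): buffer="yzrkrrznrzr" (len 11), cursors c4@2 c1@4 c2@8 c3@10, authorship .14.1.2.233

Answer: 4 8 10 2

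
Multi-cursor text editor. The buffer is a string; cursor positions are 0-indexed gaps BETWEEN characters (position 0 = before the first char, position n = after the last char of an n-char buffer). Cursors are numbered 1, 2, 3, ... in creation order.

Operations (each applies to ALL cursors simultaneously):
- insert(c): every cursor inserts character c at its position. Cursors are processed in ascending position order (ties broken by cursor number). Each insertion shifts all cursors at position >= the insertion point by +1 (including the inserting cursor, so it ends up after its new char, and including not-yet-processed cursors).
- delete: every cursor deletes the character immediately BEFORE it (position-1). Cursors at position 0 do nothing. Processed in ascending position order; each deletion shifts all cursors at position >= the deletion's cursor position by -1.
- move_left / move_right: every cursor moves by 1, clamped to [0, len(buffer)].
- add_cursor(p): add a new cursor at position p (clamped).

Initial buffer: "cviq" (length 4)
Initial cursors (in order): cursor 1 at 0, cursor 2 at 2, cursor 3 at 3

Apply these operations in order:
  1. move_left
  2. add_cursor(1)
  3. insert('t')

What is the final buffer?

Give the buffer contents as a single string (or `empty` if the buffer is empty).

After op 1 (move_left): buffer="cviq" (len 4), cursors c1@0 c2@1 c3@2, authorship ....
After op 2 (add_cursor(1)): buffer="cviq" (len 4), cursors c1@0 c2@1 c4@1 c3@2, authorship ....
After op 3 (insert('t')): buffer="tcttvtiq" (len 8), cursors c1@1 c2@4 c4@4 c3@6, authorship 1.24.3..

Answer: tcttvtiq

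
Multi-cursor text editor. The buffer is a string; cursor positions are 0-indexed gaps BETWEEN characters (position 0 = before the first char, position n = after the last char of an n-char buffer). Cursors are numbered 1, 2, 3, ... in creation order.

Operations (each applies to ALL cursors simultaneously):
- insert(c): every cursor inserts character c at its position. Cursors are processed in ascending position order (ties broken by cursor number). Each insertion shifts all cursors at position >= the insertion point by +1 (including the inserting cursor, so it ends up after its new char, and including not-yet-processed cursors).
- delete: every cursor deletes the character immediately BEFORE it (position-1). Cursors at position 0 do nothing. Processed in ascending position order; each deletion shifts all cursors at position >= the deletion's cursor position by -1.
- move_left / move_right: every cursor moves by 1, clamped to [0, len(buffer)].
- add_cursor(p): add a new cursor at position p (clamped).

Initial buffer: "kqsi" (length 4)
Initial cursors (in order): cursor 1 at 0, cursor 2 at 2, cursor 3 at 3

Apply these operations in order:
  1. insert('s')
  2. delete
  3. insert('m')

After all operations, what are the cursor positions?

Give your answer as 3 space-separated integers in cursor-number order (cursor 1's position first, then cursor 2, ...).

Answer: 1 4 6

Derivation:
After op 1 (insert('s')): buffer="skqsssi" (len 7), cursors c1@1 c2@4 c3@6, authorship 1..2.3.
After op 2 (delete): buffer="kqsi" (len 4), cursors c1@0 c2@2 c3@3, authorship ....
After op 3 (insert('m')): buffer="mkqmsmi" (len 7), cursors c1@1 c2@4 c3@6, authorship 1..2.3.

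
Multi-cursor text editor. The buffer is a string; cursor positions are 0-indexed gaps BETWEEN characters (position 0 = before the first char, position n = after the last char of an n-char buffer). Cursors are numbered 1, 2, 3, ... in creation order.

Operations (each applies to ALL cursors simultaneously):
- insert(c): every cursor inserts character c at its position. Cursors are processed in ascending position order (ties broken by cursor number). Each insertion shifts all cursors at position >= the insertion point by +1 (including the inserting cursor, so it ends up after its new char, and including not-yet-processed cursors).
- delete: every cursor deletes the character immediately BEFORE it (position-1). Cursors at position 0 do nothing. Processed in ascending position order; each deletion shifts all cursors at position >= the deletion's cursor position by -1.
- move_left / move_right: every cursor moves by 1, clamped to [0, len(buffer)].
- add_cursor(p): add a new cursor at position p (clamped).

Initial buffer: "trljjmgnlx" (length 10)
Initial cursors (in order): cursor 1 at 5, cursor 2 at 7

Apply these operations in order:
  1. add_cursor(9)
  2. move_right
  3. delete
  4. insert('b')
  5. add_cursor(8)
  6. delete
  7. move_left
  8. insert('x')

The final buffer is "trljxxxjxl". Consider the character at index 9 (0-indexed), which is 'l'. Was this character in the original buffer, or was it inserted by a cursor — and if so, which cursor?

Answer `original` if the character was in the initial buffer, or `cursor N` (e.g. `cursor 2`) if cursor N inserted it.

Answer: original

Derivation:
After op 1 (add_cursor(9)): buffer="trljjmgnlx" (len 10), cursors c1@5 c2@7 c3@9, authorship ..........
After op 2 (move_right): buffer="trljjmgnlx" (len 10), cursors c1@6 c2@8 c3@10, authorship ..........
After op 3 (delete): buffer="trljjgl" (len 7), cursors c1@5 c2@6 c3@7, authorship .......
After op 4 (insert('b')): buffer="trljjbgblb" (len 10), cursors c1@6 c2@8 c3@10, authorship .....1.2.3
After op 5 (add_cursor(8)): buffer="trljjbgblb" (len 10), cursors c1@6 c2@8 c4@8 c3@10, authorship .....1.2.3
After op 6 (delete): buffer="trljjl" (len 6), cursors c1@5 c2@5 c4@5 c3@6, authorship ......
After op 7 (move_left): buffer="trljjl" (len 6), cursors c1@4 c2@4 c4@4 c3@5, authorship ......
After op 8 (insert('x')): buffer="trljxxxjxl" (len 10), cursors c1@7 c2@7 c4@7 c3@9, authorship ....124.3.
Authorship (.=original, N=cursor N): . . . . 1 2 4 . 3 .
Index 9: author = original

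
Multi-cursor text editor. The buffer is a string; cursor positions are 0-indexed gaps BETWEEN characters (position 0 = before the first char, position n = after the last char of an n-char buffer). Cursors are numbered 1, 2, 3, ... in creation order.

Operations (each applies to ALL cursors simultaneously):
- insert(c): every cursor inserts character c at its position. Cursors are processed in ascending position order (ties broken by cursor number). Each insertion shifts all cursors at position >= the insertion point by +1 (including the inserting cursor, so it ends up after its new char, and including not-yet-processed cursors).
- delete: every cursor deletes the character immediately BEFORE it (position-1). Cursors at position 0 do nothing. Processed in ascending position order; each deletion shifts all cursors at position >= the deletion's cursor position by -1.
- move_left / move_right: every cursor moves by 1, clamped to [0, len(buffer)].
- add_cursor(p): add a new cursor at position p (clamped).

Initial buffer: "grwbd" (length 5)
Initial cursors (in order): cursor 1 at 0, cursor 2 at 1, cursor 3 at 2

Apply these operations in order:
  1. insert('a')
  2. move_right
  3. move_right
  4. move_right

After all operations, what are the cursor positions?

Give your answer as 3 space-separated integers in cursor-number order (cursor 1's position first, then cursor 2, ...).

Answer: 4 6 8

Derivation:
After op 1 (insert('a')): buffer="agarawbd" (len 8), cursors c1@1 c2@3 c3@5, authorship 1.2.3...
After op 2 (move_right): buffer="agarawbd" (len 8), cursors c1@2 c2@4 c3@6, authorship 1.2.3...
After op 3 (move_right): buffer="agarawbd" (len 8), cursors c1@3 c2@5 c3@7, authorship 1.2.3...
After op 4 (move_right): buffer="agarawbd" (len 8), cursors c1@4 c2@6 c3@8, authorship 1.2.3...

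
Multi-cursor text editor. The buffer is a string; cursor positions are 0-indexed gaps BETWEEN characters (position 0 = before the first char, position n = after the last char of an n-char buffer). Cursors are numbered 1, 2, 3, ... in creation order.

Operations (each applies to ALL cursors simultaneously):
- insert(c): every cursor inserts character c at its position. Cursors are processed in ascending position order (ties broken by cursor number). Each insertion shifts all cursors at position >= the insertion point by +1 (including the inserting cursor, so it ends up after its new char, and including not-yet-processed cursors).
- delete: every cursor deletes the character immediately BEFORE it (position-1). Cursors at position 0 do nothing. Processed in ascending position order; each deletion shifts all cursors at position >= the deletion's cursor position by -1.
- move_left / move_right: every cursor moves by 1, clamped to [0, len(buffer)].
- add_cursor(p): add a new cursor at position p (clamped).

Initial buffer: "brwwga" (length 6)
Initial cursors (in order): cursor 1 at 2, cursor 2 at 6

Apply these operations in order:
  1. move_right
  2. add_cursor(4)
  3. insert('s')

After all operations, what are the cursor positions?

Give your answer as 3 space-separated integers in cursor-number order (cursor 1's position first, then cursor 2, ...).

Answer: 4 9 6

Derivation:
After op 1 (move_right): buffer="brwwga" (len 6), cursors c1@3 c2@6, authorship ......
After op 2 (add_cursor(4)): buffer="brwwga" (len 6), cursors c1@3 c3@4 c2@6, authorship ......
After op 3 (insert('s')): buffer="brwswsgas" (len 9), cursors c1@4 c3@6 c2@9, authorship ...1.3..2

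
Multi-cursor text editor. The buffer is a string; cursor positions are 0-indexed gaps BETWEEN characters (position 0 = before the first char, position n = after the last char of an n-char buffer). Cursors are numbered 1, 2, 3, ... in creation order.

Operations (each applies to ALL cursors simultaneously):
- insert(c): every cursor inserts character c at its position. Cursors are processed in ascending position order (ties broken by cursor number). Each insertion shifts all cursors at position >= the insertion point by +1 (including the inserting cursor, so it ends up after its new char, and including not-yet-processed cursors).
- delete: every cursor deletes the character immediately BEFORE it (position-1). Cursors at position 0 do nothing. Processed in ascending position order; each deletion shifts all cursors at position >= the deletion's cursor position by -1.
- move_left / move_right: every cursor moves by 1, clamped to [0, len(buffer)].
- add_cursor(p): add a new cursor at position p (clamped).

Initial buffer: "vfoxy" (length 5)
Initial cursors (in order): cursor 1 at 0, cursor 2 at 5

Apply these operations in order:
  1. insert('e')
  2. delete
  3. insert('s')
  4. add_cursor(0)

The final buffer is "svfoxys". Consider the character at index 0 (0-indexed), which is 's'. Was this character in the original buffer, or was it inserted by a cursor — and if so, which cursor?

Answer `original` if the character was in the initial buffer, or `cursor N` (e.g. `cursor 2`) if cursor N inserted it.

Answer: cursor 1

Derivation:
After op 1 (insert('e')): buffer="evfoxye" (len 7), cursors c1@1 c2@7, authorship 1.....2
After op 2 (delete): buffer="vfoxy" (len 5), cursors c1@0 c2@5, authorship .....
After op 3 (insert('s')): buffer="svfoxys" (len 7), cursors c1@1 c2@7, authorship 1.....2
After op 4 (add_cursor(0)): buffer="svfoxys" (len 7), cursors c3@0 c1@1 c2@7, authorship 1.....2
Authorship (.=original, N=cursor N): 1 . . . . . 2
Index 0: author = 1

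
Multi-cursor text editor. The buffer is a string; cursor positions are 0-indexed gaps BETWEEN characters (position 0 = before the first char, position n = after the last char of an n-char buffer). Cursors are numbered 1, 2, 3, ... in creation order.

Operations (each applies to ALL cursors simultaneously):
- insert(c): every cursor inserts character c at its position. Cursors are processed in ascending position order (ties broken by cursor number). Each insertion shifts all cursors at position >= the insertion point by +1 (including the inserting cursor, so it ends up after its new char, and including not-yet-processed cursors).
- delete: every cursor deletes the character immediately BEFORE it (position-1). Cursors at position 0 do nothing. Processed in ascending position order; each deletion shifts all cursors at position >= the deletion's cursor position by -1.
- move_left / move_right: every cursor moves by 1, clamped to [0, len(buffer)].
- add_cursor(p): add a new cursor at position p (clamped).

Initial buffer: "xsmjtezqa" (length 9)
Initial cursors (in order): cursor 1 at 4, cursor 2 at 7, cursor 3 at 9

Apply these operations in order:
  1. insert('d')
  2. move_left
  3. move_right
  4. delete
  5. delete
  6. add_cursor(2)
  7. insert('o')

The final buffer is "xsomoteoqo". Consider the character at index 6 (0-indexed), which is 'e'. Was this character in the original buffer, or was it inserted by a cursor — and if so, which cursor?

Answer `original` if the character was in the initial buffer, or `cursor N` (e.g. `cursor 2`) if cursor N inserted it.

Answer: original

Derivation:
After op 1 (insert('d')): buffer="xsmjdtezdqad" (len 12), cursors c1@5 c2@9 c3@12, authorship ....1...2..3
After op 2 (move_left): buffer="xsmjdtezdqad" (len 12), cursors c1@4 c2@8 c3@11, authorship ....1...2..3
After op 3 (move_right): buffer="xsmjdtezdqad" (len 12), cursors c1@5 c2@9 c3@12, authorship ....1...2..3
After op 4 (delete): buffer="xsmjtezqa" (len 9), cursors c1@4 c2@7 c3@9, authorship .........
After op 5 (delete): buffer="xsmteq" (len 6), cursors c1@3 c2@5 c3@6, authorship ......
After op 6 (add_cursor(2)): buffer="xsmteq" (len 6), cursors c4@2 c1@3 c2@5 c3@6, authorship ......
After op 7 (insert('o')): buffer="xsomoteoqo" (len 10), cursors c4@3 c1@5 c2@8 c3@10, authorship ..4.1..2.3
Authorship (.=original, N=cursor N): . . 4 . 1 . . 2 . 3
Index 6: author = original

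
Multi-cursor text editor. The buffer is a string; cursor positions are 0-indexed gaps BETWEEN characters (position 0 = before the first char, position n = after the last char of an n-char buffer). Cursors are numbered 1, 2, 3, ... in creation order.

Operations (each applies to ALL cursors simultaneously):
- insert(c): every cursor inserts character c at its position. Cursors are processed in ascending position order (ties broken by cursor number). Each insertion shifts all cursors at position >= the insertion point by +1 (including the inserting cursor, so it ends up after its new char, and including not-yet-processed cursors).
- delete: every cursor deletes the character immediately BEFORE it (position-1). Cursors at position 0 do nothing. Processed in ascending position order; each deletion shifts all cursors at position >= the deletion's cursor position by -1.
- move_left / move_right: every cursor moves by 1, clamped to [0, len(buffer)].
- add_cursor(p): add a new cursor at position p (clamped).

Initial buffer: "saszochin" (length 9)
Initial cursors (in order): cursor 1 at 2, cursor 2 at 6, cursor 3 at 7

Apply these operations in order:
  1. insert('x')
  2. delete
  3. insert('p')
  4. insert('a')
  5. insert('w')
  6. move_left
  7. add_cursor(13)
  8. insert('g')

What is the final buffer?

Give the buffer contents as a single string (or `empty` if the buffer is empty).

After op 1 (insert('x')): buffer="saxszocxhxin" (len 12), cursors c1@3 c2@8 c3@10, authorship ..1....2.3..
After op 2 (delete): buffer="saszochin" (len 9), cursors c1@2 c2@6 c3@7, authorship .........
After op 3 (insert('p')): buffer="sapszocphpin" (len 12), cursors c1@3 c2@8 c3@10, authorship ..1....2.3..
After op 4 (insert('a')): buffer="sapaszocpahpain" (len 15), cursors c1@4 c2@10 c3@13, authorship ..11....22.33..
After op 5 (insert('w')): buffer="sapawszocpawhpawin" (len 18), cursors c1@5 c2@12 c3@16, authorship ..111....222.333..
After op 6 (move_left): buffer="sapawszocpawhpawin" (len 18), cursors c1@4 c2@11 c3@15, authorship ..111....222.333..
After op 7 (add_cursor(13)): buffer="sapawszocpawhpawin" (len 18), cursors c1@4 c2@11 c4@13 c3@15, authorship ..111....222.333..
After op 8 (insert('g')): buffer="sapagwszocpagwhgpagwin" (len 22), cursors c1@5 c2@13 c4@16 c3@19, authorship ..1111....2222.43333..

Answer: sapagwszocpagwhgpagwin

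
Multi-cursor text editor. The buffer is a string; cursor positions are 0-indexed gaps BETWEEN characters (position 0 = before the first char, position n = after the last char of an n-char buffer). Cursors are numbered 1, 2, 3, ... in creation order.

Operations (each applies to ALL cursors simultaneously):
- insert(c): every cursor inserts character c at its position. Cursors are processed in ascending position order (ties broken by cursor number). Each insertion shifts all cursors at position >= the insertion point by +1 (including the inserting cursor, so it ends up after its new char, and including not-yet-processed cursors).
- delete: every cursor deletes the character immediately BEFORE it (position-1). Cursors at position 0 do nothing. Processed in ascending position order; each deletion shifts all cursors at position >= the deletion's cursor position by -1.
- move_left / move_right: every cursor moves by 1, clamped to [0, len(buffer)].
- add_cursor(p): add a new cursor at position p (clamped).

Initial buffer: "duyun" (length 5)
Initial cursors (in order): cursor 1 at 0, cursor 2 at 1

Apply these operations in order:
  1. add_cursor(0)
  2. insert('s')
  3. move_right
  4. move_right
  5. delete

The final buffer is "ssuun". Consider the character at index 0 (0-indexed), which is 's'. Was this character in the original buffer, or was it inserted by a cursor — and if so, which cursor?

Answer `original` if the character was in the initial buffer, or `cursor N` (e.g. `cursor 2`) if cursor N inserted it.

After op 1 (add_cursor(0)): buffer="duyun" (len 5), cursors c1@0 c3@0 c2@1, authorship .....
After op 2 (insert('s')): buffer="ssdsuyun" (len 8), cursors c1@2 c3@2 c2@4, authorship 13.2....
After op 3 (move_right): buffer="ssdsuyun" (len 8), cursors c1@3 c3@3 c2@5, authorship 13.2....
After op 4 (move_right): buffer="ssdsuyun" (len 8), cursors c1@4 c3@4 c2@6, authorship 13.2....
After op 5 (delete): buffer="ssuun" (len 5), cursors c1@2 c3@2 c2@3, authorship 13...
Authorship (.=original, N=cursor N): 1 3 . . .
Index 0: author = 1

Answer: cursor 1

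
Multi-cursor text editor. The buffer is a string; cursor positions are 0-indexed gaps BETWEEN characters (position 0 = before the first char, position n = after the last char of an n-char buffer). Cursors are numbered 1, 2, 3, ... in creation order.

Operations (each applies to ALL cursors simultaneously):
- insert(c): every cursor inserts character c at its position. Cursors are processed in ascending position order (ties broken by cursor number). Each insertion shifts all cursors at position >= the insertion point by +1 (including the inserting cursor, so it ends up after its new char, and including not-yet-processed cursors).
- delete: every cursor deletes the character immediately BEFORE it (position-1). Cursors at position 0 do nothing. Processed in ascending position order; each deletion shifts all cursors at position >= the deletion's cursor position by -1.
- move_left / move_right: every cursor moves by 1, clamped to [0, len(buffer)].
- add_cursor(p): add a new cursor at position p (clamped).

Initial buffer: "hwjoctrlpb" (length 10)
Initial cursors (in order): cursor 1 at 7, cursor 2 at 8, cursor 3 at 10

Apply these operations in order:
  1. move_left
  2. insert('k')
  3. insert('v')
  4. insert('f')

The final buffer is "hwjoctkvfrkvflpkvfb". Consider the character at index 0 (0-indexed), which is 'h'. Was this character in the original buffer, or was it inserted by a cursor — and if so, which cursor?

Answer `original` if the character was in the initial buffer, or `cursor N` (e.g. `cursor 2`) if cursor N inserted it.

Answer: original

Derivation:
After op 1 (move_left): buffer="hwjoctrlpb" (len 10), cursors c1@6 c2@7 c3@9, authorship ..........
After op 2 (insert('k')): buffer="hwjoctkrklpkb" (len 13), cursors c1@7 c2@9 c3@12, authorship ......1.2..3.
After op 3 (insert('v')): buffer="hwjoctkvrkvlpkvb" (len 16), cursors c1@8 c2@11 c3@15, authorship ......11.22..33.
After op 4 (insert('f')): buffer="hwjoctkvfrkvflpkvfb" (len 19), cursors c1@9 c2@13 c3@18, authorship ......111.222..333.
Authorship (.=original, N=cursor N): . . . . . . 1 1 1 . 2 2 2 . . 3 3 3 .
Index 0: author = original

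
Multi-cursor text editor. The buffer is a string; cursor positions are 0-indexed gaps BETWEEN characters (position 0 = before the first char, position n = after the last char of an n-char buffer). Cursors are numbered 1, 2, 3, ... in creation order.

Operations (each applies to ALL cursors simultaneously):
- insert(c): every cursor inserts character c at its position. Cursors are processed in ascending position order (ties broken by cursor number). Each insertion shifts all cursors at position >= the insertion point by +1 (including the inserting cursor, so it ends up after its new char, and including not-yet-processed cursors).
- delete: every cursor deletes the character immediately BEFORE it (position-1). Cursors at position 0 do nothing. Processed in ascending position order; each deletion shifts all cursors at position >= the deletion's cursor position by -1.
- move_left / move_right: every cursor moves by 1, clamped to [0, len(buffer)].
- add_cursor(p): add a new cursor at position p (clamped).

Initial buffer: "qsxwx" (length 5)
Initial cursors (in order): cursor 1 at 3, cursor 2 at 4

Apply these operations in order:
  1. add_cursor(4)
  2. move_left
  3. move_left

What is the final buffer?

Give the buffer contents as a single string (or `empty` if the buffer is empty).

After op 1 (add_cursor(4)): buffer="qsxwx" (len 5), cursors c1@3 c2@4 c3@4, authorship .....
After op 2 (move_left): buffer="qsxwx" (len 5), cursors c1@2 c2@3 c3@3, authorship .....
After op 3 (move_left): buffer="qsxwx" (len 5), cursors c1@1 c2@2 c3@2, authorship .....

Answer: qsxwx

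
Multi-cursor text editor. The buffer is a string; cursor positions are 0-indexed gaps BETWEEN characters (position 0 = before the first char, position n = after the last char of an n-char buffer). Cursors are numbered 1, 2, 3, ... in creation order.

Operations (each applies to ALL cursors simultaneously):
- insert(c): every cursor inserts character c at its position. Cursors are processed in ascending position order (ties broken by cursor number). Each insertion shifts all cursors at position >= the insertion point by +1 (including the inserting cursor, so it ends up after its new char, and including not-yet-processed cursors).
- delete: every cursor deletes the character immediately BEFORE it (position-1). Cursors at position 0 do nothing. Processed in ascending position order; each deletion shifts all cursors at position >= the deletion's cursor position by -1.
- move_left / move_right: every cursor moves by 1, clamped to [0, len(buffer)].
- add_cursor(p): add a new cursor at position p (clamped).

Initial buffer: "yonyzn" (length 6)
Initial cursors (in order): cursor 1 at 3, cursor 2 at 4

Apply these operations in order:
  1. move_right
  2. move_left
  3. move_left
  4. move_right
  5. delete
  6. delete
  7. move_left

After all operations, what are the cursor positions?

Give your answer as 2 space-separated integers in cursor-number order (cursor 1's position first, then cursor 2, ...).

After op 1 (move_right): buffer="yonyzn" (len 6), cursors c1@4 c2@5, authorship ......
After op 2 (move_left): buffer="yonyzn" (len 6), cursors c1@3 c2@4, authorship ......
After op 3 (move_left): buffer="yonyzn" (len 6), cursors c1@2 c2@3, authorship ......
After op 4 (move_right): buffer="yonyzn" (len 6), cursors c1@3 c2@4, authorship ......
After op 5 (delete): buffer="yozn" (len 4), cursors c1@2 c2@2, authorship ....
After op 6 (delete): buffer="zn" (len 2), cursors c1@0 c2@0, authorship ..
After op 7 (move_left): buffer="zn" (len 2), cursors c1@0 c2@0, authorship ..

Answer: 0 0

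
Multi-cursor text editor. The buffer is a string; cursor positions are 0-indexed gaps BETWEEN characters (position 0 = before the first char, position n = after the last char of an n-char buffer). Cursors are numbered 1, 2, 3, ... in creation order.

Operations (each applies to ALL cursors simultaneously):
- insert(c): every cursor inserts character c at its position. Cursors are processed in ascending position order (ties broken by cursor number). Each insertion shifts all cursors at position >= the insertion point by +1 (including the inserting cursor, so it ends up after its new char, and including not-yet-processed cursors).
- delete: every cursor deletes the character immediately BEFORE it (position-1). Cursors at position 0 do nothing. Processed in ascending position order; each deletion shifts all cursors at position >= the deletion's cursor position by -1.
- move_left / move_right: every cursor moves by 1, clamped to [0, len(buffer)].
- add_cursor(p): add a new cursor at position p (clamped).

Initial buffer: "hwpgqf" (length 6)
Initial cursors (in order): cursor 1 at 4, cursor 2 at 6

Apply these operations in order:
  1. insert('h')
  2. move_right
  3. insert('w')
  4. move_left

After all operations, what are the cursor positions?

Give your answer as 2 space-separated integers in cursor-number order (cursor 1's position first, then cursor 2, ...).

Answer: 6 9

Derivation:
After op 1 (insert('h')): buffer="hwpghqfh" (len 8), cursors c1@5 c2@8, authorship ....1..2
After op 2 (move_right): buffer="hwpghqfh" (len 8), cursors c1@6 c2@8, authorship ....1..2
After op 3 (insert('w')): buffer="hwpghqwfhw" (len 10), cursors c1@7 c2@10, authorship ....1.1.22
After op 4 (move_left): buffer="hwpghqwfhw" (len 10), cursors c1@6 c2@9, authorship ....1.1.22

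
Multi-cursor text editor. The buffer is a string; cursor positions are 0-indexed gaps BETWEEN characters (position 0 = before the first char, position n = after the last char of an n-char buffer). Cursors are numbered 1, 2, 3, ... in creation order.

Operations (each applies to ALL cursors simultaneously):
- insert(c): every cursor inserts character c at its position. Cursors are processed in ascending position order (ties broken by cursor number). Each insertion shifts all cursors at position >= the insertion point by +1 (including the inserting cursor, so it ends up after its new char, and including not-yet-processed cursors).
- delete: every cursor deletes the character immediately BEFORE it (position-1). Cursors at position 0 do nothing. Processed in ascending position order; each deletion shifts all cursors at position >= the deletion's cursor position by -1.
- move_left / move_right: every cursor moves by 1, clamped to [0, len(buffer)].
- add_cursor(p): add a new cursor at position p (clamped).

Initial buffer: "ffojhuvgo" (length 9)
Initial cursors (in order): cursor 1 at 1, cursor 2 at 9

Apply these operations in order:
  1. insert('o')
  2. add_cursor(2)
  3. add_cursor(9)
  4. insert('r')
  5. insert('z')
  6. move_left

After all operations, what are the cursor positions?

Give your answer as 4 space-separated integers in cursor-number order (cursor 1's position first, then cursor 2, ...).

Answer: 5 18 5 14

Derivation:
After op 1 (insert('o')): buffer="fofojhuvgoo" (len 11), cursors c1@2 c2@11, authorship .1........2
After op 2 (add_cursor(2)): buffer="fofojhuvgoo" (len 11), cursors c1@2 c3@2 c2@11, authorship .1........2
After op 3 (add_cursor(9)): buffer="fofojhuvgoo" (len 11), cursors c1@2 c3@2 c4@9 c2@11, authorship .1........2
After op 4 (insert('r')): buffer="forrfojhuvgroor" (len 15), cursors c1@4 c3@4 c4@12 c2@15, authorship .113.......4.22
After op 5 (insert('z')): buffer="forrzzfojhuvgrzoorz" (len 19), cursors c1@6 c3@6 c4@15 c2@19, authorship .11313.......44.222
After op 6 (move_left): buffer="forrzzfojhuvgrzoorz" (len 19), cursors c1@5 c3@5 c4@14 c2@18, authorship .11313.......44.222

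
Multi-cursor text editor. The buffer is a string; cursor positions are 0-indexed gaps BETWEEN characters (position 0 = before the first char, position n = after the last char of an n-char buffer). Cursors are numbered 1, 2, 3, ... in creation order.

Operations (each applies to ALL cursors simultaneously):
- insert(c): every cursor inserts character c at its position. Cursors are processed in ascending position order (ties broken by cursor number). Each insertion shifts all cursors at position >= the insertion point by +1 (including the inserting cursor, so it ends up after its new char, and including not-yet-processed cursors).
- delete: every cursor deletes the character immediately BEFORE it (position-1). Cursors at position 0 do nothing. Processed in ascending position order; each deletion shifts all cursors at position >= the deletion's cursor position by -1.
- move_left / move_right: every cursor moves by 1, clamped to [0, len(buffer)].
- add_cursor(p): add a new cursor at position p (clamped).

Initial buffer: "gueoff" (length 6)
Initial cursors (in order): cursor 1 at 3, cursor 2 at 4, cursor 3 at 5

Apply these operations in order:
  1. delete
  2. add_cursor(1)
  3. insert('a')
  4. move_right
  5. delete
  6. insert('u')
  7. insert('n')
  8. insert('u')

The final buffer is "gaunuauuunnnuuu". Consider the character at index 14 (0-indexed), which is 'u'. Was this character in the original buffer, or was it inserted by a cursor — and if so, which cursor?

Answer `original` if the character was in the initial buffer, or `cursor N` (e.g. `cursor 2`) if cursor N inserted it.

After op 1 (delete): buffer="guf" (len 3), cursors c1@2 c2@2 c3@2, authorship ...
After op 2 (add_cursor(1)): buffer="guf" (len 3), cursors c4@1 c1@2 c2@2 c3@2, authorship ...
After op 3 (insert('a')): buffer="gauaaaf" (len 7), cursors c4@2 c1@6 c2@6 c3@6, authorship .4.123.
After op 4 (move_right): buffer="gauaaaf" (len 7), cursors c4@3 c1@7 c2@7 c3@7, authorship .4.123.
After op 5 (delete): buffer="gaa" (len 3), cursors c4@2 c1@3 c2@3 c3@3, authorship .41
After op 6 (insert('u')): buffer="gauauuu" (len 7), cursors c4@3 c1@7 c2@7 c3@7, authorship .441123
After op 7 (insert('n')): buffer="gaunauuunnn" (len 11), cursors c4@4 c1@11 c2@11 c3@11, authorship .4441123123
After op 8 (insert('u')): buffer="gaunuauuunnnuuu" (len 15), cursors c4@5 c1@15 c2@15 c3@15, authorship .44441123123123
Authorship (.=original, N=cursor N): . 4 4 4 4 1 1 2 3 1 2 3 1 2 3
Index 14: author = 3

Answer: cursor 3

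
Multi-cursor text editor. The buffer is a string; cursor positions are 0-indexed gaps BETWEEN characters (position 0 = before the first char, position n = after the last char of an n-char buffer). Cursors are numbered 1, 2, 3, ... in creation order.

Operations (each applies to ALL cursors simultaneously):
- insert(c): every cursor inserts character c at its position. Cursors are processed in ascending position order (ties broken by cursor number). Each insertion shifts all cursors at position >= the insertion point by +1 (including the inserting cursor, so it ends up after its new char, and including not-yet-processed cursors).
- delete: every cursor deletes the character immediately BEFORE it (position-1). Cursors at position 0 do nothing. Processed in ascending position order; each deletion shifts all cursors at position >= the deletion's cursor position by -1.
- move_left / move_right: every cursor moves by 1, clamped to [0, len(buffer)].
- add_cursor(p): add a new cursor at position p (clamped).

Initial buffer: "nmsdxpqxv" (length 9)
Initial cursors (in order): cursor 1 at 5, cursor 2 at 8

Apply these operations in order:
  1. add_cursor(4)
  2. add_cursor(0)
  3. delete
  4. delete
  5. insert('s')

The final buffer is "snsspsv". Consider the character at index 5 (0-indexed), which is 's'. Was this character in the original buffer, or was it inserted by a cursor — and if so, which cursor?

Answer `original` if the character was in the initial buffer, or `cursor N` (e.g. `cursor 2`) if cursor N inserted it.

Answer: cursor 2

Derivation:
After op 1 (add_cursor(4)): buffer="nmsdxpqxv" (len 9), cursors c3@4 c1@5 c2@8, authorship .........
After op 2 (add_cursor(0)): buffer="nmsdxpqxv" (len 9), cursors c4@0 c3@4 c1@5 c2@8, authorship .........
After op 3 (delete): buffer="nmspqv" (len 6), cursors c4@0 c1@3 c3@3 c2@5, authorship ......
After op 4 (delete): buffer="npv" (len 3), cursors c4@0 c1@1 c3@1 c2@2, authorship ...
After op 5 (insert('s')): buffer="snsspsv" (len 7), cursors c4@1 c1@4 c3@4 c2@6, authorship 4.13.2.
Authorship (.=original, N=cursor N): 4 . 1 3 . 2 .
Index 5: author = 2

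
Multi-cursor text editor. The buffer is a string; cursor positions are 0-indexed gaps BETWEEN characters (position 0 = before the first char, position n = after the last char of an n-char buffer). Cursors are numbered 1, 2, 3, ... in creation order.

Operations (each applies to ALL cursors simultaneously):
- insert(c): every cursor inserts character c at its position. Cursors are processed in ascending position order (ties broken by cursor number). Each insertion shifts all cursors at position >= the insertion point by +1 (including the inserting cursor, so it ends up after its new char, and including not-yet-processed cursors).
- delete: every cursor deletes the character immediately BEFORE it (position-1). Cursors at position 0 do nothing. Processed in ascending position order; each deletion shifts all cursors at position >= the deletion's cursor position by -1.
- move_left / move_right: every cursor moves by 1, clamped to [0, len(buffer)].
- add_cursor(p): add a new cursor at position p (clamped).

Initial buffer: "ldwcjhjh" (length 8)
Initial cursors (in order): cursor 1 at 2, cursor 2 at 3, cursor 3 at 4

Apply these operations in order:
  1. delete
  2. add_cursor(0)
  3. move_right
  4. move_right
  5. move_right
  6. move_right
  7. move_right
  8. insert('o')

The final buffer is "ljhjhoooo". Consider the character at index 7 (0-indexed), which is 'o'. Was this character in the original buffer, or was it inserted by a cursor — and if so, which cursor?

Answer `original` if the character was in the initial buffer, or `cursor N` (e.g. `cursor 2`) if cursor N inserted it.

After op 1 (delete): buffer="ljhjh" (len 5), cursors c1@1 c2@1 c3@1, authorship .....
After op 2 (add_cursor(0)): buffer="ljhjh" (len 5), cursors c4@0 c1@1 c2@1 c3@1, authorship .....
After op 3 (move_right): buffer="ljhjh" (len 5), cursors c4@1 c1@2 c2@2 c3@2, authorship .....
After op 4 (move_right): buffer="ljhjh" (len 5), cursors c4@2 c1@3 c2@3 c3@3, authorship .....
After op 5 (move_right): buffer="ljhjh" (len 5), cursors c4@3 c1@4 c2@4 c3@4, authorship .....
After op 6 (move_right): buffer="ljhjh" (len 5), cursors c4@4 c1@5 c2@5 c3@5, authorship .....
After op 7 (move_right): buffer="ljhjh" (len 5), cursors c1@5 c2@5 c3@5 c4@5, authorship .....
After op 8 (insert('o')): buffer="ljhjhoooo" (len 9), cursors c1@9 c2@9 c3@9 c4@9, authorship .....1234
Authorship (.=original, N=cursor N): . . . . . 1 2 3 4
Index 7: author = 3

Answer: cursor 3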